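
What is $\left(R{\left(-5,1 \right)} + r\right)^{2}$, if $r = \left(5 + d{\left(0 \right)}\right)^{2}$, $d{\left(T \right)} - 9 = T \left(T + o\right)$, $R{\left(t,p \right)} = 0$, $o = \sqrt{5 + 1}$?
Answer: $38416$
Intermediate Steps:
$o = \sqrt{6} \approx 2.4495$
$d{\left(T \right)} = 9 + T \left(T + \sqrt{6}\right)$
$r = 196$ ($r = \left(5 + \left(9 + 0^{2} + 0 \sqrt{6}\right)\right)^{2} = \left(5 + \left(9 + 0 + 0\right)\right)^{2} = \left(5 + 9\right)^{2} = 14^{2} = 196$)
$\left(R{\left(-5,1 \right)} + r\right)^{2} = \left(0 + 196\right)^{2} = 196^{2} = 38416$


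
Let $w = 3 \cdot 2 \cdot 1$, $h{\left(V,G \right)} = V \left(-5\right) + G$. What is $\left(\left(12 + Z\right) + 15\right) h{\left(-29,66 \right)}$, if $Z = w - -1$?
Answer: $7174$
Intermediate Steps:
$h{\left(V,G \right)} = G - 5 V$ ($h{\left(V,G \right)} = - 5 V + G = G - 5 V$)
$w = 6$ ($w = 6 \cdot 1 = 6$)
$Z = 7$ ($Z = 6 - -1 = 6 + 1 = 7$)
$\left(\left(12 + Z\right) + 15\right) h{\left(-29,66 \right)} = \left(\left(12 + 7\right) + 15\right) \left(66 - -145\right) = \left(19 + 15\right) \left(66 + 145\right) = 34 \cdot 211 = 7174$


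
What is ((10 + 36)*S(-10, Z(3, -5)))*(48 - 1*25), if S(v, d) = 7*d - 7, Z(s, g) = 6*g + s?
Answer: -207368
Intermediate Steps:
Z(s, g) = s + 6*g
S(v, d) = -7 + 7*d
((10 + 36)*S(-10, Z(3, -5)))*(48 - 1*25) = ((10 + 36)*(-7 + 7*(3 + 6*(-5))))*(48 - 1*25) = (46*(-7 + 7*(3 - 30)))*(48 - 25) = (46*(-7 + 7*(-27)))*23 = (46*(-7 - 189))*23 = (46*(-196))*23 = -9016*23 = -207368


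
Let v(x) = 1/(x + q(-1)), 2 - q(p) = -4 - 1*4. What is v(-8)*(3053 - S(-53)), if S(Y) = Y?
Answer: 1553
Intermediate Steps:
q(p) = 10 (q(p) = 2 - (-4 - 1*4) = 2 - (-4 - 4) = 2 - 1*(-8) = 2 + 8 = 10)
v(x) = 1/(10 + x) (v(x) = 1/(x + 10) = 1/(10 + x))
v(-8)*(3053 - S(-53)) = (3053 - 1*(-53))/(10 - 8) = (3053 + 53)/2 = (½)*3106 = 1553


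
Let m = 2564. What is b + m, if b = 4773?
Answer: 7337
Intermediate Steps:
b + m = 4773 + 2564 = 7337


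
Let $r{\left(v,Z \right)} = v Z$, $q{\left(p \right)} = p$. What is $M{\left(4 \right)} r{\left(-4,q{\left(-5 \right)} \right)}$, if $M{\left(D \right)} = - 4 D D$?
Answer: $-1280$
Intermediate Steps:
$M{\left(D \right)} = - 4 D^{2}$
$r{\left(v,Z \right)} = Z v$
$M{\left(4 \right)} r{\left(-4,q{\left(-5 \right)} \right)} = - 4 \cdot 4^{2} \left(\left(-5\right) \left(-4\right)\right) = \left(-4\right) 16 \cdot 20 = \left(-64\right) 20 = -1280$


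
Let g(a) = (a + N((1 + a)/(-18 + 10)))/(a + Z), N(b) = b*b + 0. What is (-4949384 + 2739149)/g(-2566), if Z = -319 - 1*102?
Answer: 422526204480/6415001 ≈ 65865.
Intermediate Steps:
N(b) = b² (N(b) = b² + 0 = b²)
Z = -421 (Z = -319 - 102 = -421)
g(a) = (a + (-⅛ - a/8)²)/(-421 + a) (g(a) = (a + ((1 + a)/(-18 + 10))²)/(a - 421) = (a + ((1 + a)/(-8))²)/(-421 + a) = (a + ((1 + a)*(-⅛))²)/(-421 + a) = (a + (-⅛ - a/8)²)/(-421 + a))
(-4949384 + 2739149)/g(-2566) = (-4949384 + 2739149)/(((-2566 + (1 - 2566)²/64)/(-421 - 2566))) = -2210235*(-2987/(-2566 + (1/64)*(-2565)²)) = -2210235*(-2987/(-2566 + (1/64)*6579225)) = -2210235*(-2987/(-2566 + 6579225/64)) = -2210235/((-1/2987*6415001/64)) = -2210235/(-6415001/191168) = -2210235*(-191168/6415001) = 422526204480/6415001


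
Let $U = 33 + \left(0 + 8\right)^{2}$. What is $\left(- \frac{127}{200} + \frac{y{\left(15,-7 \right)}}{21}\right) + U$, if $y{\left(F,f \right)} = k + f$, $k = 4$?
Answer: $\frac{134711}{1400} \approx 96.222$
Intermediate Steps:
$y{\left(F,f \right)} = 4 + f$
$U = 97$ ($U = 33 + 8^{2} = 33 + 64 = 97$)
$\left(- \frac{127}{200} + \frac{y{\left(15,-7 \right)}}{21}\right) + U = \left(- \frac{127}{200} + \frac{4 - 7}{21}\right) + 97 = \left(\left(-127\right) \frac{1}{200} - \frac{1}{7}\right) + 97 = \left(- \frac{127}{200} - \frac{1}{7}\right) + 97 = - \frac{1089}{1400} + 97 = \frac{134711}{1400}$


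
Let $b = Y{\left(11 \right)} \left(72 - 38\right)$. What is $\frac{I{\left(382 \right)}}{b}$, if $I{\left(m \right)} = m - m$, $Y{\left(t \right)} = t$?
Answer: $0$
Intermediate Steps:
$I{\left(m \right)} = 0$
$b = 374$ ($b = 11 \left(72 - 38\right) = 11 \cdot 34 = 374$)
$\frac{I{\left(382 \right)}}{b} = \frac{0}{374} = 0 \cdot \frac{1}{374} = 0$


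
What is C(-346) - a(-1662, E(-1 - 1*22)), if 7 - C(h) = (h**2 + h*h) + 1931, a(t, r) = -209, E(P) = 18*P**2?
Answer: -241147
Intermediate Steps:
C(h) = -1924 - 2*h**2 (C(h) = 7 - ((h**2 + h*h) + 1931) = 7 - ((h**2 + h**2) + 1931) = 7 - (2*h**2 + 1931) = 7 - (1931 + 2*h**2) = 7 + (-1931 - 2*h**2) = -1924 - 2*h**2)
C(-346) - a(-1662, E(-1 - 1*22)) = (-1924 - 2*(-346)**2) - 1*(-209) = (-1924 - 2*119716) + 209 = (-1924 - 239432) + 209 = -241356 + 209 = -241147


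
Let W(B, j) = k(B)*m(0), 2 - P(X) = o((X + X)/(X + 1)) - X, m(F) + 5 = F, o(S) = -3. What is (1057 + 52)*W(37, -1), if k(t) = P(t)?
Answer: -232890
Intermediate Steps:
m(F) = -5 + F
P(X) = 5 + X (P(X) = 2 - (-3 - X) = 2 + (3 + X) = 5 + X)
k(t) = 5 + t
W(B, j) = -25 - 5*B (W(B, j) = (5 + B)*(-5 + 0) = (5 + B)*(-5) = -25 - 5*B)
(1057 + 52)*W(37, -1) = (1057 + 52)*(-25 - 5*37) = 1109*(-25 - 185) = 1109*(-210) = -232890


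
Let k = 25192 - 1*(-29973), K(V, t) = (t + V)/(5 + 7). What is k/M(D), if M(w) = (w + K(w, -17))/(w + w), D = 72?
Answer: 95325120/919 ≈ 1.0373e+5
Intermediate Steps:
K(V, t) = V/12 + t/12 (K(V, t) = (V + t)/12 = (V + t)*(1/12) = V/12 + t/12)
M(w) = (-17/12 + 13*w/12)/(2*w) (M(w) = (w + (w/12 + (1/12)*(-17)))/(w + w) = (w + (w/12 - 17/12))/((2*w)) = (w + (-17/12 + w/12))*(1/(2*w)) = (-17/12 + 13*w/12)*(1/(2*w)) = (-17/12 + 13*w/12)/(2*w))
k = 55165 (k = 25192 + 29973 = 55165)
k/M(D) = 55165/(((1/24)*(-17 + 13*72)/72)) = 55165/(((1/24)*(1/72)*(-17 + 936))) = 55165/(((1/24)*(1/72)*919)) = 55165/(919/1728) = 55165*(1728/919) = 95325120/919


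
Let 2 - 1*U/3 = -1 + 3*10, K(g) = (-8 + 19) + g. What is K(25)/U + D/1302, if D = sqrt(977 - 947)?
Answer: -4/9 + sqrt(30)/1302 ≈ -0.44024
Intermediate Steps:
K(g) = 11 + g
D = sqrt(30) ≈ 5.4772
U = -81 (U = 6 - 3*(-1 + 3*10) = 6 - 3*(-1 + 30) = 6 - 3*29 = 6 - 87 = -81)
K(25)/U + D/1302 = (11 + 25)/(-81) + sqrt(30)/1302 = 36*(-1/81) + sqrt(30)*(1/1302) = -4/9 + sqrt(30)/1302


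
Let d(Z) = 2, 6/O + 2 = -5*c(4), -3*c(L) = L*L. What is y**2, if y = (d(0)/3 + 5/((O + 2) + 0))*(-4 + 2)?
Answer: 2079364/62001 ≈ 33.538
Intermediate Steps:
c(L) = -L**2/3 (c(L) = -L*L/3 = -L**2/3)
O = 9/37 (O = 6/(-2 - (-5)*4**2/3) = 6/(-2 - (-5)*16/3) = 6/(-2 - 5*(-16/3)) = 6/(-2 + 80/3) = 6/(74/3) = 6*(3/74) = 9/37 ≈ 0.24324)
y = -1442/249 (y = (2/3 + 5/((9/37 + 2) + 0))*(-4 + 2) = (2*(1/3) + 5/(83/37 + 0))*(-2) = (2/3 + 5/(83/37))*(-2) = (2/3 + 5*(37/83))*(-2) = (2/3 + 185/83)*(-2) = (721/249)*(-2) = -1442/249 ≈ -5.7912)
y**2 = (-1442/249)**2 = 2079364/62001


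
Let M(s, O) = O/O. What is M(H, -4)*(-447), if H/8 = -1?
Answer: -447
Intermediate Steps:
H = -8 (H = 8*(-1) = -8)
M(s, O) = 1
M(H, -4)*(-447) = 1*(-447) = -447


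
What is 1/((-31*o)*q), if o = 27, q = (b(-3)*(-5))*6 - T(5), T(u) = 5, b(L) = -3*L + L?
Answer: 1/154845 ≈ 6.4581e-6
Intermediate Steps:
b(L) = -2*L
q = -185 (q = (-2*(-3)*(-5))*6 - 1*5 = (6*(-5))*6 - 5 = -30*6 - 5 = -180 - 5 = -185)
1/((-31*o)*q) = 1/(-31*27*(-185)) = 1/(-837*(-185)) = 1/154845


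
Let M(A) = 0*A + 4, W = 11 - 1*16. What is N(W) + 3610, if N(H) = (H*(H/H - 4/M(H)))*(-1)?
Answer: 3610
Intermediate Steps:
W = -5 (W = 11 - 16 = -5)
M(A) = 4 (M(A) = 0 + 4 = 4)
N(H) = 0 (N(H) = (H*(H/H - 4/4))*(-1) = (H*(1 - 4*1/4))*(-1) = (H*(1 - 1))*(-1) = (H*0)*(-1) = 0*(-1) = 0)
N(W) + 3610 = 0 + 3610 = 3610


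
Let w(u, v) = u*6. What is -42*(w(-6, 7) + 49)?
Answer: -546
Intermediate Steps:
w(u, v) = 6*u
-42*(w(-6, 7) + 49) = -42*(6*(-6) + 49) = -42*(-36 + 49) = -42*13 = -546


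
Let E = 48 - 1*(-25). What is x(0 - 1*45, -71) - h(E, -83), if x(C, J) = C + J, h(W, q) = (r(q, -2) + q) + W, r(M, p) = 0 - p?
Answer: -108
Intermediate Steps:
r(M, p) = -p
E = 73 (E = 48 + 25 = 73)
h(W, q) = 2 + W + q (h(W, q) = (-1*(-2) + q) + W = (2 + q) + W = 2 + W + q)
x(0 - 1*45, -71) - h(E, -83) = ((0 - 1*45) - 71) - (2 + 73 - 83) = ((0 - 45) - 71) - 1*(-8) = (-45 - 71) + 8 = -116 + 8 = -108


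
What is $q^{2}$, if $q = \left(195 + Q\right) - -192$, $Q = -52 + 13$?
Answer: $121104$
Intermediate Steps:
$Q = -39$
$q = 348$ ($q = \left(195 - 39\right) - -192 = 156 + 192 = 348$)
$q^{2} = 348^{2} = 121104$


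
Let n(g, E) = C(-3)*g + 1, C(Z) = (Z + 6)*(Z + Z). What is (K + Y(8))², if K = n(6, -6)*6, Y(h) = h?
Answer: 401956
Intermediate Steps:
C(Z) = 2*Z*(6 + Z) (C(Z) = (6 + Z)*(2*Z) = 2*Z*(6 + Z))
n(g, E) = 1 - 18*g (n(g, E) = (2*(-3)*(6 - 3))*g + 1 = (2*(-3)*3)*g + 1 = -18*g + 1 = 1 - 18*g)
K = -642 (K = (1 - 18*6)*6 = (1 - 108)*6 = -107*6 = -642)
(K + Y(8))² = (-642 + 8)² = (-634)² = 401956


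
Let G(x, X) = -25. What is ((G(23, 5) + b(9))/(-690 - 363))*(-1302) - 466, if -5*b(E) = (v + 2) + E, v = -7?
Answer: -291272/585 ≈ -497.90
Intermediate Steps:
b(E) = 1 - E/5 (b(E) = -((-7 + 2) + E)/5 = -(-5 + E)/5 = 1 - E/5)
((G(23, 5) + b(9))/(-690 - 363))*(-1302) - 466 = ((-25 + (1 - 1/5*9))/(-690 - 363))*(-1302) - 466 = ((-25 + (1 - 9/5))/(-1053))*(-1302) - 466 = ((-25 - 4/5)*(-1/1053))*(-1302) - 466 = -129/5*(-1/1053)*(-1302) - 466 = (43/1755)*(-1302) - 466 = -18662/585 - 466 = -291272/585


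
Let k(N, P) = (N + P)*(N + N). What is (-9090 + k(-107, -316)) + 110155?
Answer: 191587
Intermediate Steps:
k(N, P) = 2*N*(N + P) (k(N, P) = (N + P)*(2*N) = 2*N*(N + P))
(-9090 + k(-107, -316)) + 110155 = (-9090 + 2*(-107)*(-107 - 316)) + 110155 = (-9090 + 2*(-107)*(-423)) + 110155 = (-9090 + 90522) + 110155 = 81432 + 110155 = 191587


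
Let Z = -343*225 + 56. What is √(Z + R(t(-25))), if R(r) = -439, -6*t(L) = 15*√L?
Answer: I*√77558 ≈ 278.49*I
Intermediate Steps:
t(L) = -5*√L/2
Z = -77119 (Z = -77175 + 56 = -77119)
√(Z + R(t(-25))) = √(-77119 - 439) = √(-77558) = I*√77558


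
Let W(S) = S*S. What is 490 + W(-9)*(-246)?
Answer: -19436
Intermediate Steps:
W(S) = S**2
490 + W(-9)*(-246) = 490 + (-9)**2*(-246) = 490 + 81*(-246) = 490 - 19926 = -19436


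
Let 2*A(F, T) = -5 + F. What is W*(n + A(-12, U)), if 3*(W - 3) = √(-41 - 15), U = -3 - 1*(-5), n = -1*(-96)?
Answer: 525/2 + 175*I*√14/3 ≈ 262.5 + 218.26*I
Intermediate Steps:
n = 96
U = 2 (U = -3 + 5 = 2)
A(F, T) = -5/2 + F/2 (A(F, T) = (-5 + F)/2 = -5/2 + F/2)
W = 3 + 2*I*√14/3 (W = 3 + √(-41 - 15)/3 = 3 + √(-56)/3 = 3 + (2*I*√14)/3 = 3 + 2*I*√14/3 ≈ 3.0 + 2.4944*I)
W*(n + A(-12, U)) = (3 + 2*I*√14/3)*(96 + (-5/2 + (½)*(-12))) = (3 + 2*I*√14/3)*(96 + (-5/2 - 6)) = (3 + 2*I*√14/3)*(96 - 17/2) = (3 + 2*I*√14/3)*(175/2) = 525/2 + 175*I*√14/3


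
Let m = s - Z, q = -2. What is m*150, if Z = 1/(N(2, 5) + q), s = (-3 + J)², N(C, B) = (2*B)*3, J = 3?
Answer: -75/14 ≈ -5.3571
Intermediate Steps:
N(C, B) = 6*B
s = 0 (s = (-3 + 3)² = 0² = 0)
Z = 1/28 (Z = 1/(6*5 - 2) = 1/(30 - 2) = 1/28 ≈ 0.035714)
m = -1/28 (m = 0 - 1*1/28 = 0 - 1/28 = -1/28 ≈ -0.035714)
m*150 = -1/28*150 = -75/14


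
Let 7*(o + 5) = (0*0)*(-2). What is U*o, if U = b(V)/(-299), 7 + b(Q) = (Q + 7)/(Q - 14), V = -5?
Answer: -675/5681 ≈ -0.11882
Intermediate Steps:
b(Q) = -7 + (7 + Q)/(-14 + Q) (b(Q) = -7 + (Q + 7)/(Q - 14) = -7 + (7 + Q)/(-14 + Q))
U = 135/5681 (U = (3*(35 - 2*(-5))/(-14 - 5))/(-299) = (3*(35 + 10)/(-19))*(-1/299) = (3*(-1/19)*45)*(-1/299) = -135/19*(-1/299) = 135/5681 ≈ 0.023763)
o = -5 (o = -5 + ((0*0)*(-2))/7 = -5 + (0*(-2))/7 = -5 + (⅐)*0 = -5 + 0 = -5)
U*o = (135/5681)*(-5) = -675/5681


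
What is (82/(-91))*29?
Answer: -2378/91 ≈ -26.132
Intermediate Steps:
(82/(-91))*29 = -1/91*82*29 = -82/91*29 = -2378/91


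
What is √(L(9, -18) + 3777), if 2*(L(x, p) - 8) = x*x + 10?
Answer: √15322/2 ≈ 61.891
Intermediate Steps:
L(x, p) = 13 + x²/2 (L(x, p) = 8 + (x*x + 10)/2 = 8 + (x² + 10)/2 = 8 + (10 + x²)/2 = 8 + (5 + x²/2) = 13 + x²/2)
√(L(9, -18) + 3777) = √((13 + (½)*9²) + 3777) = √((13 + (½)*81) + 3777) = √((13 + 81/2) + 3777) = √(107/2 + 3777) = √(7661/2) = √15322/2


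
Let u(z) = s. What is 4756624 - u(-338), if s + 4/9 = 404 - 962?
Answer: 42814642/9 ≈ 4.7572e+6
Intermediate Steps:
s = -5026/9 (s = -4/9 + (404 - 962) = -4/9 - 558 = -5026/9 ≈ -558.44)
u(z) = -5026/9
4756624 - u(-338) = 4756624 - 1*(-5026/9) = 4756624 + 5026/9 = 42814642/9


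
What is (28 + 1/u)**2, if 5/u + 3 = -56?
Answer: 6561/25 ≈ 262.44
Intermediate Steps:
u = -5/59 (u = 5/(-3 - 56) = 5/(-59) = 5*(-1/59) = -5/59 ≈ -0.084746)
(28 + 1/u)**2 = (28 + 1/(-5/59))**2 = (28 - 59/5)**2 = (81/5)**2 = 6561/25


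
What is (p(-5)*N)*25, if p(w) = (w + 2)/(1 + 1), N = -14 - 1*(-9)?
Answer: 375/2 ≈ 187.50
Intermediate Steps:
N = -5 (N = -14 + 9 = -5)
p(w) = 1 + w/2 (p(w) = (2 + w)/2 = (2 + w)*(½) = 1 + w/2)
(p(-5)*N)*25 = ((1 + (½)*(-5))*(-5))*25 = ((1 - 5/2)*(-5))*25 = -3/2*(-5)*25 = (15/2)*25 = 375/2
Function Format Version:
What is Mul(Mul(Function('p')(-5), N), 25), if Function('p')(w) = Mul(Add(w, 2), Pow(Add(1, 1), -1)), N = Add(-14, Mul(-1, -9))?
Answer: Rational(375, 2) ≈ 187.50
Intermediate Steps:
N = -5 (N = Add(-14, 9) = -5)
Function('p')(w) = Add(1, Mul(Rational(1, 2), w)) (Function('p')(w) = Mul(Add(2, w), Pow(2, -1)) = Mul(Add(2, w), Rational(1, 2)) = Add(1, Mul(Rational(1, 2), w)))
Mul(Mul(Function('p')(-5), N), 25) = Mul(Mul(Add(1, Mul(Rational(1, 2), -5)), -5), 25) = Mul(Mul(Add(1, Rational(-5, 2)), -5), 25) = Mul(Mul(Rational(-3, 2), -5), 25) = Mul(Rational(15, 2), 25) = Rational(375, 2)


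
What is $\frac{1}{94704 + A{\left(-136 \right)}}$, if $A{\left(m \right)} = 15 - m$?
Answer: $\frac{1}{94855} \approx 1.0542 \cdot 10^{-5}$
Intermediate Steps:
$\frac{1}{94704 + A{\left(-136 \right)}} = \frac{1}{94704 + \left(15 - -136\right)} = \frac{1}{94704 + \left(15 + 136\right)} = \frac{1}{94704 + 151} = \frac{1}{94855}$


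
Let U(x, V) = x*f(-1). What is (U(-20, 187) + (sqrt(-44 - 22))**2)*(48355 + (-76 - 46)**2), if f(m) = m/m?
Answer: -5438554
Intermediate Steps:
f(m) = 1
U(x, V) = x (U(x, V) = x*1 = x)
(U(-20, 187) + (sqrt(-44 - 22))**2)*(48355 + (-76 - 46)**2) = (-20 + (sqrt(-44 - 22))**2)*(48355 + (-76 - 46)**2) = (-20 + (sqrt(-66))**2)*(48355 + (-122)**2) = (-20 + (I*sqrt(66))**2)*(48355 + 14884) = (-20 - 66)*63239 = -86*63239 = -5438554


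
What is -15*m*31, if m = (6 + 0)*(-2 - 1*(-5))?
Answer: -8370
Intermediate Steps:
m = 18 (m = 6*(-2 + 5) = 6*3 = 18)
-15*m*31 = -15*18*31 = -270*31 = -8370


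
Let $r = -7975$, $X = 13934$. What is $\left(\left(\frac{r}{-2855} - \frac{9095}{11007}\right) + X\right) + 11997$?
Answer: $\frac{162988620127}{6284997} \approx 25933.0$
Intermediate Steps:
$\left(\left(\frac{r}{-2855} - \frac{9095}{11007}\right) + X\right) + 11997 = \left(\left(- \frac{7975}{-2855} - \frac{9095}{11007}\right) + 13934\right) + 11997 = \left(\left(\left(-7975\right) \left(- \frac{1}{2855}\right) - \frac{9095}{11007}\right) + 13934\right) + 11997 = \left(\left(\frac{1595}{571} - \frac{9095}{11007}\right) + 13934\right) + 11997 = \left(\frac{12362920}{6284997} + 13934\right) + 11997 = \frac{87587511118}{6284997} + 11997 = \frac{162988620127}{6284997}$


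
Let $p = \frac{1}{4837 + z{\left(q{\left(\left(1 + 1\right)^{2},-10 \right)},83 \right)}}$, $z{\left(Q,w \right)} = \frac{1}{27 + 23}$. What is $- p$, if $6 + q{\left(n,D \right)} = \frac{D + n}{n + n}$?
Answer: $- \frac{50}{241851} \approx -0.00020674$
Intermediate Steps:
$q{\left(n,D \right)} = -6 + \frac{D + n}{2 n}$ ($q{\left(n,D \right)} = -6 + \frac{D + n}{n + n} = -6 + \frac{D + n}{2 n}$)
$z{\left(Q,w \right)} = \frac{1}{50}$
$p = \frac{50}{241851}$ ($p = \frac{1}{4837 + \frac{1}{50}} = \frac{1}{\frac{241851}{50}} = \frac{50}{241851} \approx 0.00020674$)
$- p = \left(-1\right) \frac{50}{241851} = - \frac{50}{241851}$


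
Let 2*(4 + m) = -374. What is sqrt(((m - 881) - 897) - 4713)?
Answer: I*sqrt(6682) ≈ 81.744*I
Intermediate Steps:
m = -191 (m = -4 + (1/2)*(-374) = -4 - 187 = -191)
sqrt(((m - 881) - 897) - 4713) = sqrt(((-191 - 881) - 897) - 4713) = sqrt((-1072 - 897) - 4713) = sqrt(-1969 - 4713) = sqrt(-6682) = I*sqrt(6682)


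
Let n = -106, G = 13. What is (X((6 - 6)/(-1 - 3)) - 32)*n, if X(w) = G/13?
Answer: 3286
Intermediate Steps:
X(w) = 1 (X(w) = 13/13 = 13*(1/13) = 1)
(X((6 - 6)/(-1 - 3)) - 32)*n = (1 - 32)*(-106) = -31*(-106) = 3286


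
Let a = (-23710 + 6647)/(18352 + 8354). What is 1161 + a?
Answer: 30988603/26706 ≈ 1160.4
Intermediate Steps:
a = -17063/26706 ≈ -0.63892
1161 + a = 1161 - 17063/26706 = 30988603/26706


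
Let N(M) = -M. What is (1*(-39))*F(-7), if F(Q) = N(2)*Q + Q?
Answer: -273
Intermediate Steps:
F(Q) = -Q (F(Q) = (-1*2)*Q + Q = -2*Q + Q = -Q)
(1*(-39))*F(-7) = (1*(-39))*(-1*(-7)) = -39*7 = -273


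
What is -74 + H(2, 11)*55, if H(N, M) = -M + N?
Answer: -569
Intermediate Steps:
H(N, M) = N - M
-74 + H(2, 11)*55 = -74 + (2 - 1*11)*55 = -74 + (2 - 11)*55 = -74 - 9*55 = -74 - 495 = -569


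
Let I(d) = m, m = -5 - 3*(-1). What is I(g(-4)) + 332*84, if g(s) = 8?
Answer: 27886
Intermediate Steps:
m = -2 (m = -5 + 3 = -2)
I(d) = -2
I(g(-4)) + 332*84 = -2 + 332*84 = -2 + 27888 = 27886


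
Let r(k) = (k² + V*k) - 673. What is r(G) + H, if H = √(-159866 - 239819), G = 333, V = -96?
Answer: 78248 + 13*I*√2365 ≈ 78248.0 + 632.21*I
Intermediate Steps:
r(k) = -673 + k² - 96*k (r(k) = (k² - 96*k) - 673 = -673 + k² - 96*k)
H = 13*I*√2365 (H = √(-399685) = 13*I*√2365 ≈ 632.21*I)
r(G) + H = (-673 + 333² - 96*333) + 13*I*√2365 = (-673 + 110889 - 31968) + 13*I*√2365 = 78248 + 13*I*√2365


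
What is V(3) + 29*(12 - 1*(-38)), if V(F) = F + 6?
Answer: 1459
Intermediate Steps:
V(F) = 6 + F
V(3) + 29*(12 - 1*(-38)) = (6 + 3) + 29*(12 - 1*(-38)) = 9 + 29*(12 + 38) = 9 + 29*50 = 9 + 1450 = 1459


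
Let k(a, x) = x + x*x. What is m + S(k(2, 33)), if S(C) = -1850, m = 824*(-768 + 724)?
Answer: -38106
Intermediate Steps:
k(a, x) = x + x²
m = -36256 (m = 824*(-44) = -36256)
m + S(k(2, 33)) = -36256 - 1850 = -38106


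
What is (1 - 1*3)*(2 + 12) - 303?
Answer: -331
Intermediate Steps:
(1 - 1*3)*(2 + 12) - 303 = (1 - 3)*14 - 303 = -2*14 - 303 = -28 - 303 = -331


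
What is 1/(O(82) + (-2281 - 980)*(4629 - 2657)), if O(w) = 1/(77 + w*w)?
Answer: -6801/43735136291 ≈ -1.5550e-7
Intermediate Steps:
O(w) = 1/(77 + w²)
1/(O(82) + (-2281 - 980)*(4629 - 2657)) = 1/(1/(77 + 82²) + (-2281 - 980)*(4629 - 2657)) = 1/(1/(77 + 6724) - 3261*1972) = 1/(1/6801 - 6430692) = 1/(-43735136291/6801) = -6801/43735136291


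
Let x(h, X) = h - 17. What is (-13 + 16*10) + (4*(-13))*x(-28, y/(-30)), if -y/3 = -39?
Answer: 2487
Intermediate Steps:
y = 117 (y = -3*(-39) = 117)
x(h, X) = -17 + h
(-13 + 16*10) + (4*(-13))*x(-28, y/(-30)) = (-13 + 16*10) + (4*(-13))*(-17 - 28) = (-13 + 160) - 52*(-45) = 147 + 2340 = 2487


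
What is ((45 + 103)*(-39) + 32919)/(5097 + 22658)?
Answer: 27147/27755 ≈ 0.97809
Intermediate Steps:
((45 + 103)*(-39) + 32919)/(5097 + 22658) = (148*(-39) + 32919)/27755 = (-5772 + 32919)*(1/27755) = 27147*(1/27755) = 27147/27755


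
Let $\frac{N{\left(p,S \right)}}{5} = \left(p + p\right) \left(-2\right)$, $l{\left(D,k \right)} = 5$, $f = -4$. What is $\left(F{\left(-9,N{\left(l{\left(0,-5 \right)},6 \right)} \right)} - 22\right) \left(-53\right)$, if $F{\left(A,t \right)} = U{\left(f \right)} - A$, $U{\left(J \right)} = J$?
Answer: $901$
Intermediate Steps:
$N{\left(p,S \right)} = - 20 p$ ($N{\left(p,S \right)} = 5 \left(p + p\right) \left(-2\right) = 5 \cdot 2 p \left(-2\right) = 5 \left(- 4 p\right) = - 20 p$)
$F{\left(A,t \right)} = -4 - A$
$\left(F{\left(-9,N{\left(l{\left(0,-5 \right)},6 \right)} \right)} - 22\right) \left(-53\right) = \left(\left(-4 - -9\right) - 22\right) \left(-53\right) = \left(\left(-4 + 9\right) - 22\right) \left(-53\right) = \left(5 - 22\right) \left(-53\right) = \left(-17\right) \left(-53\right) = 901$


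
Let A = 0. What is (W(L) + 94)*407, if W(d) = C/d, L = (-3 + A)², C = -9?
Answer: 37851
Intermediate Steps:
L = 9 (L = (-3 + 0)² = (-3)² = 9)
W(d) = -9/d
(W(L) + 94)*407 = (-9/9 + 94)*407 = (-9*⅑ + 94)*407 = (-1 + 94)*407 = 93*407 = 37851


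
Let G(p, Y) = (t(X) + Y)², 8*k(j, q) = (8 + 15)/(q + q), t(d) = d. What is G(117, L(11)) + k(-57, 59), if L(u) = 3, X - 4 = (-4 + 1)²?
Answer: 241687/944 ≈ 256.02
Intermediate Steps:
X = 13 (X = 4 + (-4 + 1)² = 4 + (-3)² = 4 + 9 = 13)
k(j, q) = 23/(16*q) (k(j, q) = ((8 + 15)/(q + q))/8 = (23/((2*q)))/8 = (23*(1/(2*q)))/8 = (23/(2*q))/8 = 23/(16*q))
G(p, Y) = (13 + Y)²
G(117, L(11)) + k(-57, 59) = (13 + 3)² + (23/16)/59 = 16² + (23/16)*(1/59) = 256 + 23/944 = 241687/944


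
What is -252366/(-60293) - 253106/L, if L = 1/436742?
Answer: -6664910050918670/60293 ≈ -1.1054e+11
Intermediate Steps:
L = 1/436742 ≈ 2.2897e-6
-252366/(-60293) - 253106/L = -252366/(-60293) - 253106/1/436742 = -252366*(-1/60293) - 253106*436742 = 252366/60293 - 110542020652 = -6664910050918670/60293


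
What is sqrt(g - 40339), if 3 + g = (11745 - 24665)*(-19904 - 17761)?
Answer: sqrt(486591458) ≈ 22059.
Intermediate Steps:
g = 486631797 (g = -3 + (11745 - 24665)*(-19904 - 17761) = -3 - 12920*(-37665) = -3 + 486631800 = 486631797)
sqrt(g - 40339) = sqrt(486631797 - 40339) = sqrt(486591458)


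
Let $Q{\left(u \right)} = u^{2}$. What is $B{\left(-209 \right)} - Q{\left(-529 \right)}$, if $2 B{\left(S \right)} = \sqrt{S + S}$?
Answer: $-279841 + \frac{i \sqrt{418}}{2} \approx -2.7984 \cdot 10^{5} + 10.223 i$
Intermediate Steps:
$B{\left(S \right)} = \frac{\sqrt{2} \sqrt{S}}{2}$ ($B{\left(S \right)} = \frac{\sqrt{S + S}}{2} = \frac{\sqrt{2 S}}{2} = \frac{\sqrt{2} \sqrt{S}}{2}$)
$B{\left(-209 \right)} - Q{\left(-529 \right)} = \frac{\sqrt{2} \sqrt{-209}}{2} - \left(-529\right)^{2} = \frac{\sqrt{2} i \sqrt{209}}{2} - 279841 = \frac{i \sqrt{418}}{2} - 279841 = -279841 + \frac{i \sqrt{418}}{2}$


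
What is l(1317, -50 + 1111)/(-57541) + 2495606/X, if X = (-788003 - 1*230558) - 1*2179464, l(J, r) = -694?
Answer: -141380235496/184017556525 ≈ -0.76830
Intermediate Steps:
X = -3198025 (X = (-788003 - 230558) - 2179464 = -1018561 - 2179464 = -3198025)
l(1317, -50 + 1111)/(-57541) + 2495606/X = -694/(-57541) + 2495606/(-3198025) = -694*(-1/57541) + 2495606*(-1/3198025) = 694/57541 - 2495606/3198025 = -141380235496/184017556525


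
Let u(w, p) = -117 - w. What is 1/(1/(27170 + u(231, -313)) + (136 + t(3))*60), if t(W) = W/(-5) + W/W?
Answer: 26822/219511249 ≈ 0.00012219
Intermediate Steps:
t(W) = 1 - W/5 (t(W) = W*(-1/5) + 1 = -W/5 + 1 = 1 - W/5)
1/(1/(27170 + u(231, -313)) + (136 + t(3))*60) = 1/(1/(27170 + (-117 - 1*231)) + (136 + (1 - 1/5*3))*60) = 1/(1/(27170 + (-117 - 231)) + (136 + (1 - 3/5))*60) = 1/(1/(27170 - 348) + (136 + 2/5)*60) = 1/(1/26822 + (682/5)*60) = 1/(1/26822 + 8184) = 1/(219511249/26822) = 26822/219511249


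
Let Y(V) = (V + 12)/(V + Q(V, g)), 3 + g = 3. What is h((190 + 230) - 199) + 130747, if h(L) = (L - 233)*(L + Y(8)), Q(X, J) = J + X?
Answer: 128080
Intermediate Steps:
g = 0 (g = -3 + 3 = 0)
Y(V) = (12 + V)/(2*V) (Y(V) = (V + 12)/(V + (0 + V)) = (12 + V)/(V + V) = (12 + V)/((2*V)) = (12 + V)*(1/(2*V)) = (12 + V)/(2*V))
h(L) = (-233 + L)*(5/4 + L) (h(L) = (L - 233)*(L + (1/2)*(12 + 8)/8) = (-233 + L)*(L + (1/2)*(1/8)*20) = (-233 + L)*(L + 5/4) = (-233 + L)*(5/4 + L))
h((190 + 230) - 199) + 130747 = (-1165/4 + ((190 + 230) - 199)**2 - 927*((190 + 230) - 199)/4) + 130747 = (-1165/4 + (420 - 199)**2 - 927*(420 - 199)/4) + 130747 = (-1165/4 + 221**2 - 927/4*221) + 130747 = (-1165/4 + 48841 - 204867/4) + 130747 = -2667 + 130747 = 128080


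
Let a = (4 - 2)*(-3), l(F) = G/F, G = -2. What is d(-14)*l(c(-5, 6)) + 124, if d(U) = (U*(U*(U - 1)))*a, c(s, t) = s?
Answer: 7180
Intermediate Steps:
l(F) = -2/F
a = -6 (a = 2*(-3) = -6)
d(U) = -6*U²*(-1 + U) (d(U) = (U*(U*(U - 1)))*(-6) = (U*(U*(-1 + U)))*(-6) = (U²*(-1 + U))*(-6) = -6*U²*(-1 + U))
d(-14)*l(c(-5, 6)) + 124 = (6*(-14)²*(1 - 1*(-14)))*(-2/(-5)) + 124 = (6*196*(1 + 14))*(-2*(-⅕)) + 124 = (6*196*15)*(⅖) + 124 = 17640*(⅖) + 124 = 7056 + 124 = 7180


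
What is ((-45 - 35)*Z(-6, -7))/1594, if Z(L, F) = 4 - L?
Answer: -400/797 ≈ -0.50188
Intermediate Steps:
((-45 - 35)*Z(-6, -7))/1594 = ((-45 - 35)*(4 - 1*(-6)))/1594 = -80*(4 + 6)*(1/1594) = -80*10*(1/1594) = -800*1/1594 = -400/797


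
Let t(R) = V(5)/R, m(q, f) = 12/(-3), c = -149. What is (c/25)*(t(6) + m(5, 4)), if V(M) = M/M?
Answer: 3427/150 ≈ 22.847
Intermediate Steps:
m(q, f) = -4 (m(q, f) = 12*(-⅓) = -4)
V(M) = 1
t(R) = 1/R
(c/25)*(t(6) + m(5, 4)) = (-149/25)*(1/6 - 4) = (-149*1/25)*(⅙ - 4) = -149/25*(-23/6) = 3427/150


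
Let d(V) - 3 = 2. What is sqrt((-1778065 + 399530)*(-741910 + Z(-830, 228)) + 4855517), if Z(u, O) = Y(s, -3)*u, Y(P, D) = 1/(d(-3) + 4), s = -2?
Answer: sqrt(9205928000353)/3 ≈ 1.0114e+6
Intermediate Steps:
d(V) = 5 (d(V) = 3 + 2 = 5)
Y(P, D) = 1/9 (Y(P, D) = 1/(5 + 4) = 1/9)
Z(u, O) = u/9
sqrt((-1778065 + 399530)*(-741910 + Z(-830, 228)) + 4855517) = sqrt((-1778065 + 399530)*(-741910 + (1/9)*(-830)) + 4855517) = sqrt(-1378535*(-741910 - 830/9) + 4855517) = sqrt(-1378535*(-6678020/9) + 4855517) = sqrt(9205884300700/9 + 4855517) = sqrt(9205928000353/9) = sqrt(9205928000353)/3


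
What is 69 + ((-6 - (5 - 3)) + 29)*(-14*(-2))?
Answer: 657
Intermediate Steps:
69 + ((-6 - (5 - 3)) + 29)*(-14*(-2)) = 69 + ((-6 - 1*2) + 29)*28 = 69 + ((-6 - 2) + 29)*28 = 69 + (-8 + 29)*28 = 69 + 21*28 = 69 + 588 = 657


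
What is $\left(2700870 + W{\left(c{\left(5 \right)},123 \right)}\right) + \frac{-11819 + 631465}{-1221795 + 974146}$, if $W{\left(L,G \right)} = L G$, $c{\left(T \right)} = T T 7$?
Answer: $\frac{674197779709}{247649} \approx 2.7224 \cdot 10^{6}$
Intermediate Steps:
$c{\left(T \right)} = 7 T^{2}$ ($c{\left(T \right)} = T^{2} \cdot 7 = 7 T^{2}$)
$W{\left(L,G \right)} = G L$
$\left(2700870 + W{\left(c{\left(5 \right)},123 \right)}\right) + \frac{-11819 + 631465}{-1221795 + 974146} = \left(2700870 + 123 \cdot 7 \cdot 5^{2}\right) + \frac{-11819 + 631465}{-1221795 + 974146} = \left(2700870 + 123 \cdot 7 \cdot 25\right) + \frac{619646}{-247649} = \left(2700870 + 123 \cdot 175\right) + 619646 \left(- \frac{1}{247649}\right) = \left(2700870 + 21525\right) - \frac{619646}{247649} = 2722395 - \frac{619646}{247649} = \frac{674197779709}{247649}$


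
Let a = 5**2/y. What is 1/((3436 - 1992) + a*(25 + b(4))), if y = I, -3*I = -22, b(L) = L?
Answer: 22/33943 ≈ 0.00064815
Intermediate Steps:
I = 22/3 (I = -1/3*(-22) = 22/3 ≈ 7.3333)
y = 22/3 ≈ 7.3333
a = 75/22 (a = 5**2/(22/3) = 25*(3/22) = 75/22 ≈ 3.4091)
1/((3436 - 1992) + a*(25 + b(4))) = 1/((3436 - 1992) + 75*(25 + 4)/22) = 1/(1444 + (75/22)*29) = 1/(1444 + 2175/22) = 1/(33943/22) = 22/33943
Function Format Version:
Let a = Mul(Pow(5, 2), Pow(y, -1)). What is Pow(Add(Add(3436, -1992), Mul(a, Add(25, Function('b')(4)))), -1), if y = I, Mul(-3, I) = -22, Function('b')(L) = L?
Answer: Rational(22, 33943) ≈ 0.00064815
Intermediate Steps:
I = Rational(22, 3) (I = Mul(Rational(-1, 3), -22) = Rational(22, 3) ≈ 7.3333)
y = Rational(22, 3) ≈ 7.3333
a = Rational(75, 22) (a = Mul(Pow(5, 2), Pow(Rational(22, 3), -1)) = Mul(25, Rational(3, 22)) = Rational(75, 22) ≈ 3.4091)
Pow(Add(Add(3436, -1992), Mul(a, Add(25, Function('b')(4)))), -1) = Pow(Add(Add(3436, -1992), Mul(Rational(75, 22), Add(25, 4))), -1) = Pow(Add(1444, Mul(Rational(75, 22), 29)), -1) = Pow(Add(1444, Rational(2175, 22)), -1) = Pow(Rational(33943, 22), -1) = Rational(22, 33943)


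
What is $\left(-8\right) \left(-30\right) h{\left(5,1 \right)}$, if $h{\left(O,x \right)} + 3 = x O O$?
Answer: $5280$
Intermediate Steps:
$h{\left(O,x \right)} = -3 + x O^{2}$ ($h{\left(O,x \right)} = -3 + x O O = -3 + O x O = -3 + x O^{2}$)
$\left(-8\right) \left(-30\right) h{\left(5,1 \right)} = \left(-8\right) \left(-30\right) \left(-3 + 1 \cdot 5^{2}\right) = 240 \left(-3 + 1 \cdot 25\right) = 240 \left(-3 + 25\right) = 240 \cdot 22 = 5280$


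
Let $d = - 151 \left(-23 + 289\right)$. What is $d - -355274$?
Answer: $315108$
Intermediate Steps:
$d = -40166$ ($d = \left(-151\right) 266 = -40166$)
$d - -355274 = -40166 - -355274 = -40166 + 355274 = 315108$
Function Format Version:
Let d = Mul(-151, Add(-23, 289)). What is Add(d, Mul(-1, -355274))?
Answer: 315108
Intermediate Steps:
d = -40166 (d = Mul(-151, 266) = -40166)
Add(d, Mul(-1, -355274)) = Add(-40166, Mul(-1, -355274)) = Add(-40166, 355274) = 315108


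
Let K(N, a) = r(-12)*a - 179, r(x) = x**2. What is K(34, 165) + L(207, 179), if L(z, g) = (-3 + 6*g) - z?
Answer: 24445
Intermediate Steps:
K(N, a) = -179 + 144*a (K(N, a) = (-12)**2*a - 179 = 144*a - 179 = -179 + 144*a)
L(z, g) = -3 - z + 6*g
K(34, 165) + L(207, 179) = (-179 + 144*165) + (-3 - 1*207 + 6*179) = (-179 + 23760) + (-3 - 207 + 1074) = 23581 + 864 = 24445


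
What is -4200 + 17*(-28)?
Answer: -4676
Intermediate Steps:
-4200 + 17*(-28) = -4200 - 476 = -4676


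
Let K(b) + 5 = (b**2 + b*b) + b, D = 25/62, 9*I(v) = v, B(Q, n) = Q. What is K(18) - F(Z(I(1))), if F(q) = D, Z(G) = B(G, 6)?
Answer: 40957/62 ≈ 660.60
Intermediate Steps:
I(v) = v/9
D = 25/62 (D = 25*(1/62) = 25/62 ≈ 0.40323)
Z(G) = G
F(q) = 25/62
K(b) = -5 + b + 2*b**2 (K(b) = -5 + ((b**2 + b*b) + b) = -5 + ((b**2 + b**2) + b) = -5 + (2*b**2 + b) = -5 + (b + 2*b**2) = -5 + b + 2*b**2)
K(18) - F(Z(I(1))) = (-5 + 18 + 2*18**2) - 1*25/62 = (-5 + 18 + 2*324) - 25/62 = (-5 + 18 + 648) - 25/62 = 661 - 25/62 = 40957/62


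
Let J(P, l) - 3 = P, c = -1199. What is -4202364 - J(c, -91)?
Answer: -4201168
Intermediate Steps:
J(P, l) = 3 + P
-4202364 - J(c, -91) = -4202364 - (3 - 1199) = -4202364 - 1*(-1196) = -4202364 + 1196 = -4201168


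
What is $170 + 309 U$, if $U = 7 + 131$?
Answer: $42812$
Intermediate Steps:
$U = 138$
$170 + 309 U = 170 + 309 \cdot 138 = 170 + 42642 = 42812$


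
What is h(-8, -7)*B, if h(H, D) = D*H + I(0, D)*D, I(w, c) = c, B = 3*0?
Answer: 0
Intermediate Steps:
B = 0
h(H, D) = D**2 + D*H (h(H, D) = D*H + D*D = D*H + D**2 = D**2 + D*H)
h(-8, -7)*B = -7*(-7 - 8)*0 = -7*(-15)*0 = 105*0 = 0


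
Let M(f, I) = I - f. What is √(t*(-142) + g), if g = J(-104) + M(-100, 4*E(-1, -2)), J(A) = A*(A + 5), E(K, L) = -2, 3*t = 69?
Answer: √7122 ≈ 84.392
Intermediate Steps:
t = 23 (t = (⅓)*69 = 23)
J(A) = A*(5 + A)
g = 10388 (g = -104*(5 - 104) + (4*(-2) - 1*(-100)) = -104*(-99) + (-8 + 100) = 10296 + 92 = 10388)
√(t*(-142) + g) = √(23*(-142) + 10388) = √(-3266 + 10388) = √7122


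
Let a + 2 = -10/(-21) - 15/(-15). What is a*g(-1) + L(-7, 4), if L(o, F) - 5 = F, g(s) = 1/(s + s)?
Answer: 389/42 ≈ 9.2619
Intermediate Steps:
g(s) = 1/(2*s)
L(o, F) = 5 + F
a = -11/21 (a = -2 + (-10/(-21) - 15/(-15)) = -2 + (-10*(-1/21) - 15*(-1/15)) = -2 + (10/21 + 1) = -2 + 31/21 = -11/21 ≈ -0.52381)
a*g(-1) + L(-7, 4) = -11/(42*(-1)) + (5 + 4) = -11*(-1)/42 + 9 = -11/21*(-1/2) + 9 = 11/42 + 9 = 389/42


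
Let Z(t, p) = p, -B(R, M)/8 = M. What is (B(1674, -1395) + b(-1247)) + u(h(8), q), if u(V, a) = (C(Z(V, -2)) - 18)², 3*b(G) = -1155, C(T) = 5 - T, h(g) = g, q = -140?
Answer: 10896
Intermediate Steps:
B(R, M) = -8*M
b(G) = -385 (b(G) = (⅓)*(-1155) = -385)
u(V, a) = 121 (u(V, a) = ((5 - 1*(-2)) - 18)² = ((5 + 2) - 18)² = (7 - 18)² = (-11)² = 121)
(B(1674, -1395) + b(-1247)) + u(h(8), q) = (-8*(-1395) - 385) + 121 = (11160 - 385) + 121 = 10775 + 121 = 10896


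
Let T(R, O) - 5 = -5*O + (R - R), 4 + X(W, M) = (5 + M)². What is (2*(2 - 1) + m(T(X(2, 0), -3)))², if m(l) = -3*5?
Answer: 169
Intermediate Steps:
X(W, M) = -4 + (5 + M)²
T(R, O) = 5 - 5*O (T(R, O) = 5 + (-5*O + (R - R)) = 5 + (-5*O + 0) = 5 - 5*O)
m(l) = -15
(2*(2 - 1) + m(T(X(2, 0), -3)))² = (2*(2 - 1) - 15)² = (2*1 - 15)² = (2 - 15)² = (-13)² = 169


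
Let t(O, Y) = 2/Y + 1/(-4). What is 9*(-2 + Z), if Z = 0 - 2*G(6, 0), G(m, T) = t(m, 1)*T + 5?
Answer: -108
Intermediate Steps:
t(O, Y) = -¼ + 2/Y (t(O, Y) = 2/Y + 1*(-¼) = 2/Y - ¼ = -¼ + 2/Y)
G(m, T) = 5 + 7*T/4 (G(m, T) = ((¼)*(8 - 1*1)/1)*T + 5 = ((¼)*1*(8 - 1))*T + 5 = ((¼)*1*7)*T + 5 = 7*T/4 + 5 = 5 + 7*T/4)
Z = -10 (Z = 0 - 2*(5 + (7/4)*0) = 0 - 2*(5 + 0) = 0 - 2*5 = 0 - 10 = -10)
9*(-2 + Z) = 9*(-2 - 10) = 9*(-12) = -108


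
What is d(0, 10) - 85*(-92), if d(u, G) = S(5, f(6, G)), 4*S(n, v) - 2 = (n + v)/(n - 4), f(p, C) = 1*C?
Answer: 31297/4 ≈ 7824.3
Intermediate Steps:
f(p, C) = C
S(n, v) = ½ + (n + v)/(4*(-4 + n)) (S(n, v) = ½ + ((n + v)/(n - 4))/4 = ½ + ((n + v)/(-4 + n))/4 = ½ + (n + v)/(4*(-4 + n)))
d(u, G) = 7/4 + G/4 (d(u, G) = (-8 + G + 3*5)/(4*(-4 + 5)) = (¼)*(-8 + G + 15)/1 = (¼)*1*(7 + G) = 7/4 + G/4)
d(0, 10) - 85*(-92) = (7/4 + (¼)*10) - 85*(-92) = (7/4 + 5/2) + 7820 = 17/4 + 7820 = 31297/4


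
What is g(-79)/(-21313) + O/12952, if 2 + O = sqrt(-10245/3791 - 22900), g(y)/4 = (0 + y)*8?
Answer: 16350015/138022988 + I*sqrt(329150333695)/49101032 ≈ 0.11846 + 0.011684*I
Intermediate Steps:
g(y) = 32*y (g(y) = 4*((0 + y)*8) = 4*(y*8) = 4*(8*y) = 32*y)
O = -2 + I*sqrt(329150333695)/3791 (O = -2 + sqrt(-10245/3791 - 22900) = -2 + sqrt(-86824145/3791) = -2 + I*sqrt(329150333695)/3791 ≈ -2.0 + 151.34*I)
g(-79)/(-21313) + O/12952 = (32*(-79))/(-21313) + (-2 + I*sqrt(329150333695)/3791)/12952 = -2528*(-1/21313) + (-2 + I*sqrt(329150333695)/3791)*(1/12952) = 2528/21313 + (-1/6476 + I*sqrt(329150333695)/49101032) = 16350015/138022988 + I*sqrt(329150333695)/49101032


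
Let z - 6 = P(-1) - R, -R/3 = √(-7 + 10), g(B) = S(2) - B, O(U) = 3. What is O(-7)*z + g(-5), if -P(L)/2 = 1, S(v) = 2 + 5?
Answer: 24 + 9*√3 ≈ 39.588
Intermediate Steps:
S(v) = 7
P(L) = -2 (P(L) = -2*1 = -2)
g(B) = 7 - B
R = -3*√3 (R = -3*√(-7 + 10) = -3*√3 ≈ -5.1962)
z = 4 + 3*√3 (z = 6 + (-2 - (-3)*√3) = 6 + (-2 + 3*√3) = 4 + 3*√3 ≈ 9.1962)
O(-7)*z + g(-5) = 3*(4 + 3*√3) + (7 - 1*(-5)) = (12 + 9*√3) + (7 + 5) = (12 + 9*√3) + 12 = 24 + 9*√3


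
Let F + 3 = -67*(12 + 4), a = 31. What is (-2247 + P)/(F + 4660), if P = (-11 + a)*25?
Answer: -1747/3585 ≈ -0.48731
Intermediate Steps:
F = -1075 (F = -3 - 67*(12 + 4) = -3 - 67*16 = -3 - 1072 = -1075)
P = 500 (P = (-11 + 31)*25 = 20*25 = 500)
(-2247 + P)/(F + 4660) = (-2247 + 500)/(-1075 + 4660) = -1747/3585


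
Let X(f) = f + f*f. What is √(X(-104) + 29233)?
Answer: √39945 ≈ 199.86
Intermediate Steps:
X(f) = f + f²
√(X(-104) + 29233) = √(-104*(1 - 104) + 29233) = √(-104*(-103) + 29233) = √(10712 + 29233) = √39945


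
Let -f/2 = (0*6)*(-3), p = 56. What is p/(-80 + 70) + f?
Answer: -28/5 ≈ -5.6000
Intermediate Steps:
f = 0 (f = -2*0*6*(-3) = -0*(-3) = -2*0 = 0)
p/(-80 + 70) + f = 56/(-80 + 70) + 0 = 56/(-10) + 0 = -⅒*56 + 0 = -28/5 + 0 = -28/5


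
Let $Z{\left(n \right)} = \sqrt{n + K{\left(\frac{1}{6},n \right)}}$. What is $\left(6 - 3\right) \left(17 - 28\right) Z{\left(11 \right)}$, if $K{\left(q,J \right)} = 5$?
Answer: $-132$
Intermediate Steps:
$Z{\left(n \right)} = \sqrt{5 + n}$ ($Z{\left(n \right)} = \sqrt{n + 5} = \sqrt{5 + n}$)
$\left(6 - 3\right) \left(17 - 28\right) Z{\left(11 \right)} = \left(6 - 3\right) \left(17 - 28\right) \sqrt{5 + 11} = 3 \left(-11\right) \sqrt{16} = \left(-33\right) 4 = -132$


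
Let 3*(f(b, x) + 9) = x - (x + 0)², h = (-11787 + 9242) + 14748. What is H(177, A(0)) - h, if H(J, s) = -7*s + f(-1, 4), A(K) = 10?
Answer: -12286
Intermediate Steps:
h = 12203 (h = -2545 + 14748 = 12203)
f(b, x) = -9 - x²/3 + x/3 (f(b, x) = -9 + (x - (x + 0)²)/3 = -9 + (x - x²)/3 = -9 + (-x²/3 + x/3) = -9 - x²/3 + x/3)
H(J, s) = -13 - 7*s (H(J, s) = -7*s + (-9 - ⅓*4² + (⅓)*4) = -7*s + (-9 - ⅓*16 + 4/3) = -7*s + (-9 - 16/3 + 4/3) = -7*s - 13 = -13 - 7*s)
H(177, A(0)) - h = (-13 - 7*10) - 1*12203 = (-13 - 70) - 12203 = -83 - 12203 = -12286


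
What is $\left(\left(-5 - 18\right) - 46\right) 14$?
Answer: $-966$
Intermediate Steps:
$\left(\left(-5 - 18\right) - 46\right) 14 = \left(-23 - 46\right) 14 = \left(-69\right) 14 = -966$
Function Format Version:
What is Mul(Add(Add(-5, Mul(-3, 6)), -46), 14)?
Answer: -966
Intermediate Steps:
Mul(Add(Add(-5, Mul(-3, 6)), -46), 14) = Mul(Add(Add(-5, -18), -46), 14) = Mul(Add(-23, -46), 14) = Mul(-69, 14) = -966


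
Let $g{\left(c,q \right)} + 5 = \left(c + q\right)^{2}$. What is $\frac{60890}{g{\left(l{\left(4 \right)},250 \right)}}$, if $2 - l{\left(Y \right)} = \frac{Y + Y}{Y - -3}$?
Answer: $\frac{2983610}{3083291} \approx 0.96767$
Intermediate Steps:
$l{\left(Y \right)} = 2 - \frac{2 Y}{3 + Y}$ ($l{\left(Y \right)} = 2 - \frac{Y + Y}{Y - -3} = 2 - \frac{2 Y}{Y + 3} = 2 - \frac{2 Y}{3 + Y}$)
$g{\left(c,q \right)} = -5 + \left(c + q\right)^{2}$
$\frac{60890}{g{\left(l{\left(4 \right)},250 \right)}} = \frac{60890}{-5 + \left(\frac{6}{3 + 4} + 250\right)^{2}} = \frac{60890}{-5 + \left(\frac{6}{7} + 250\right)^{2}} = \frac{60890}{-5 + \left(\frac{1756}{7}\right)^{2}} = \frac{60890}{-5 + \frac{3083536}{49}} = \frac{60890}{\frac{3083291}{49}} = 60890 \cdot \frac{49}{3083291} = \frac{2983610}{3083291}$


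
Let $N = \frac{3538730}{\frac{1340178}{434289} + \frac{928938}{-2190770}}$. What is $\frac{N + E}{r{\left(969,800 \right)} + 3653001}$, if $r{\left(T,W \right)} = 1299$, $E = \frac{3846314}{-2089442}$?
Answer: $\frac{195411563907104632558353}{537152530071240346316300} \approx 0.36379$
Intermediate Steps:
$E = - \frac{1923157}{1044721}$ ($E = 3846314 \left(- \frac{1}{2089442}\right) = - \frac{1923157}{1044721} \approx -1.8408$)
$N = \frac{561140728944881150}{422099033663}$ ($N = \frac{3538730}{1340178 \cdot \frac{1}{434289} + 928938 \left(- \frac{1}{2190770}\right)} = \frac{3538730}{\frac{446726}{144763} - \frac{464469}{1095385}} = \frac{3538730}{\frac{422099033663}{158571218755}} = 3538730 \cdot \frac{158571218755}{422099033663} = \frac{561140728944881150}{422099033663} \approx 1.3294 \cdot 10^{6}$)
$\frac{N + E}{r{\left(969,800 \right)} + 3653001} = \frac{\frac{561140728944881150}{422099033663} - \frac{1923157}{1044721}}{1299 + 3653001} = \frac{586234691721313897675059}{440975724547443023 \cdot 3654300} = \frac{586234691721313897675059}{440975724547443023} \cdot \frac{1}{3654300} = \frac{195411563907104632558353}{537152530071240346316300}$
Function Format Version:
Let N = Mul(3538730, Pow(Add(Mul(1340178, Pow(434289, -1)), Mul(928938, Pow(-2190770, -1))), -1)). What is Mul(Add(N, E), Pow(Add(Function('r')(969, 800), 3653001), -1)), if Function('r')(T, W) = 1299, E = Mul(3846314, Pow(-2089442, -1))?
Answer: Rational(195411563907104632558353, 537152530071240346316300) ≈ 0.36379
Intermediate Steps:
E = Rational(-1923157, 1044721) (E = Mul(3846314, Rational(-1, 2089442)) = Rational(-1923157, 1044721) ≈ -1.8408)
N = Rational(561140728944881150, 422099033663) (N = Mul(3538730, Pow(Add(Mul(1340178, Rational(1, 434289)), Mul(928938, Rational(-1, 2190770))), -1)) = Mul(3538730, Pow(Add(Rational(446726, 144763), Rational(-464469, 1095385)), -1)) = Mul(3538730, Pow(Rational(422099033663, 158571218755), -1)) = Mul(3538730, Rational(158571218755, 422099033663)) = Rational(561140728944881150, 422099033663) ≈ 1.3294e+6)
Mul(Add(N, E), Pow(Add(Function('r')(969, 800), 3653001), -1)) = Mul(Add(Rational(561140728944881150, 422099033663), Rational(-1923157, 1044721)), Pow(Add(1299, 3653001), -1)) = Mul(Rational(586234691721313897675059, 440975724547443023), Pow(3654300, -1)) = Mul(Rational(586234691721313897675059, 440975724547443023), Rational(1, 3654300)) = Rational(195411563907104632558353, 537152530071240346316300)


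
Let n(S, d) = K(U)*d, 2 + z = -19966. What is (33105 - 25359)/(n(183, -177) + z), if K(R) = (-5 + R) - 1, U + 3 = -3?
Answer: -1291/2974 ≈ -0.43410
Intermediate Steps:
U = -6 (U = -3 - 3 = -6)
z = -19968 (z = -2 - 19966 = -19968)
K(R) = -6 + R
n(S, d) = -12*d (n(S, d) = (-6 - 6)*d = -12*d)
(33105 - 25359)/(n(183, -177) + z) = (33105 - 25359)/(-12*(-177) - 19968) = 7746/(2124 - 19968) = 7746/(-17844) = 7746*(-1/17844) = -1291/2974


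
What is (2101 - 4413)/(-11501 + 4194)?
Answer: 2312/7307 ≈ 0.31641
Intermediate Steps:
(2101 - 4413)/(-11501 + 4194) = -2312/(-7307) = -2312*(-1/7307) = 2312/7307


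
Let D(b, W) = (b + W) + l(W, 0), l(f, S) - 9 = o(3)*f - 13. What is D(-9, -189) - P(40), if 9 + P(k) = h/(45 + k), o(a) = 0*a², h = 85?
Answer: -194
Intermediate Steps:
o(a) = 0
P(k) = -9 + 85/(45 + k)
l(f, S) = -4 (l(f, S) = 9 + (0*f - 13) = 9 + (0 - 13) = 9 - 13 = -4)
D(b, W) = -4 + W + b (D(b, W) = (b + W) - 4 = (W + b) - 4 = -4 + W + b)
D(-9, -189) - P(40) = (-4 - 189 - 9) - (-320 - 9*40)/(45 + 40) = -202 - (-320 - 360)/85 = -202 - (-680)/85 = -202 - 1*(-8) = -202 + 8 = -194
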